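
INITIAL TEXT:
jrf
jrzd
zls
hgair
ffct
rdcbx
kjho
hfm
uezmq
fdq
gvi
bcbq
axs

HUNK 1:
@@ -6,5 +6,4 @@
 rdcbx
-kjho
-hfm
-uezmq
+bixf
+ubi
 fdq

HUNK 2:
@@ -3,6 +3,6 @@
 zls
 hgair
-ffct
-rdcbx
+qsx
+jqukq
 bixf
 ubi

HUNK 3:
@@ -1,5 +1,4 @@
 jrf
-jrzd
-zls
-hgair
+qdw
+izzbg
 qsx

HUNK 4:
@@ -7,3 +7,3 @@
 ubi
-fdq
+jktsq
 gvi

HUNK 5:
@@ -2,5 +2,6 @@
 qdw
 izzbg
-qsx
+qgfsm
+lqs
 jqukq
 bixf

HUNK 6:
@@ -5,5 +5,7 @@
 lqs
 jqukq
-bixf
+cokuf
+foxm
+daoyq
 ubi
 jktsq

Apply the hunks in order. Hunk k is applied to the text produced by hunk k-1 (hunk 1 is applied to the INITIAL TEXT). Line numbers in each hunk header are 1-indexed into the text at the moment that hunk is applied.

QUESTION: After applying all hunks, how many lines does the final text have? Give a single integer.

Hunk 1: at line 6 remove [kjho,hfm,uezmq] add [bixf,ubi] -> 12 lines: jrf jrzd zls hgair ffct rdcbx bixf ubi fdq gvi bcbq axs
Hunk 2: at line 3 remove [ffct,rdcbx] add [qsx,jqukq] -> 12 lines: jrf jrzd zls hgair qsx jqukq bixf ubi fdq gvi bcbq axs
Hunk 3: at line 1 remove [jrzd,zls,hgair] add [qdw,izzbg] -> 11 lines: jrf qdw izzbg qsx jqukq bixf ubi fdq gvi bcbq axs
Hunk 4: at line 7 remove [fdq] add [jktsq] -> 11 lines: jrf qdw izzbg qsx jqukq bixf ubi jktsq gvi bcbq axs
Hunk 5: at line 2 remove [qsx] add [qgfsm,lqs] -> 12 lines: jrf qdw izzbg qgfsm lqs jqukq bixf ubi jktsq gvi bcbq axs
Hunk 6: at line 5 remove [bixf] add [cokuf,foxm,daoyq] -> 14 lines: jrf qdw izzbg qgfsm lqs jqukq cokuf foxm daoyq ubi jktsq gvi bcbq axs
Final line count: 14

Answer: 14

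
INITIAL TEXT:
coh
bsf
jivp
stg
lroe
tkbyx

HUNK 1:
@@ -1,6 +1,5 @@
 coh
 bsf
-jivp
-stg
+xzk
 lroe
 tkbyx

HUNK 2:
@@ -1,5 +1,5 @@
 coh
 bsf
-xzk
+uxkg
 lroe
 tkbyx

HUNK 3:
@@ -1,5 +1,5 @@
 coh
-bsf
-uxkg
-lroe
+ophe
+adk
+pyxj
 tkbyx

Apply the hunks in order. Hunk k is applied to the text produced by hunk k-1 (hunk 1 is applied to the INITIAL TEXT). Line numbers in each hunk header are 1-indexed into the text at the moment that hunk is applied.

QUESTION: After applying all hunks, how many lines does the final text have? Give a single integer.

Answer: 5

Derivation:
Hunk 1: at line 1 remove [jivp,stg] add [xzk] -> 5 lines: coh bsf xzk lroe tkbyx
Hunk 2: at line 1 remove [xzk] add [uxkg] -> 5 lines: coh bsf uxkg lroe tkbyx
Hunk 3: at line 1 remove [bsf,uxkg,lroe] add [ophe,adk,pyxj] -> 5 lines: coh ophe adk pyxj tkbyx
Final line count: 5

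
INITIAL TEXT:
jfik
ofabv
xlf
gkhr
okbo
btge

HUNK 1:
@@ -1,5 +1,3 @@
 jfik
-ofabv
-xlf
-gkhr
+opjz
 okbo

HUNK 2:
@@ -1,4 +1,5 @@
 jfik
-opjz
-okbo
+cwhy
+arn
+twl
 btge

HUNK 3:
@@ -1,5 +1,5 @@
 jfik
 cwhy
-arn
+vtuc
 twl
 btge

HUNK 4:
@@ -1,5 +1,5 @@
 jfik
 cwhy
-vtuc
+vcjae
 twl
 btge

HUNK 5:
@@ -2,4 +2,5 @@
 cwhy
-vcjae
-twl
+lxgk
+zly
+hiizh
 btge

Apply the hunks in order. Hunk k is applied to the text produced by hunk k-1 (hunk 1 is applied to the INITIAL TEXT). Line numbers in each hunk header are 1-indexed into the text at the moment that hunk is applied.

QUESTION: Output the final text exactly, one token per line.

Hunk 1: at line 1 remove [ofabv,xlf,gkhr] add [opjz] -> 4 lines: jfik opjz okbo btge
Hunk 2: at line 1 remove [opjz,okbo] add [cwhy,arn,twl] -> 5 lines: jfik cwhy arn twl btge
Hunk 3: at line 1 remove [arn] add [vtuc] -> 5 lines: jfik cwhy vtuc twl btge
Hunk 4: at line 1 remove [vtuc] add [vcjae] -> 5 lines: jfik cwhy vcjae twl btge
Hunk 5: at line 2 remove [vcjae,twl] add [lxgk,zly,hiizh] -> 6 lines: jfik cwhy lxgk zly hiizh btge

Answer: jfik
cwhy
lxgk
zly
hiizh
btge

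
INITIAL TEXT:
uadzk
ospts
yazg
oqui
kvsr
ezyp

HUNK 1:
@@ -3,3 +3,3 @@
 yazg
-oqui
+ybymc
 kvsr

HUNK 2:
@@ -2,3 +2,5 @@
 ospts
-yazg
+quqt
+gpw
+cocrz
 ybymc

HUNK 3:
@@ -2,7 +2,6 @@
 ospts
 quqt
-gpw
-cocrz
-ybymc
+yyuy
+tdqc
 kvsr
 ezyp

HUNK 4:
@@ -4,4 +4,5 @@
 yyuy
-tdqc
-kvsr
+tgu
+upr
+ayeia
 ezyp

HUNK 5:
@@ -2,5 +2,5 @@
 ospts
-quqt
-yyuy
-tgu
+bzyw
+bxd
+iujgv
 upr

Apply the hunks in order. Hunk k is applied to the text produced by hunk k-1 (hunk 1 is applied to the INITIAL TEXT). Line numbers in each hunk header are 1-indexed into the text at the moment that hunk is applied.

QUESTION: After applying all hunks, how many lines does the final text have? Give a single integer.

Answer: 8

Derivation:
Hunk 1: at line 3 remove [oqui] add [ybymc] -> 6 lines: uadzk ospts yazg ybymc kvsr ezyp
Hunk 2: at line 2 remove [yazg] add [quqt,gpw,cocrz] -> 8 lines: uadzk ospts quqt gpw cocrz ybymc kvsr ezyp
Hunk 3: at line 2 remove [gpw,cocrz,ybymc] add [yyuy,tdqc] -> 7 lines: uadzk ospts quqt yyuy tdqc kvsr ezyp
Hunk 4: at line 4 remove [tdqc,kvsr] add [tgu,upr,ayeia] -> 8 lines: uadzk ospts quqt yyuy tgu upr ayeia ezyp
Hunk 5: at line 2 remove [quqt,yyuy,tgu] add [bzyw,bxd,iujgv] -> 8 lines: uadzk ospts bzyw bxd iujgv upr ayeia ezyp
Final line count: 8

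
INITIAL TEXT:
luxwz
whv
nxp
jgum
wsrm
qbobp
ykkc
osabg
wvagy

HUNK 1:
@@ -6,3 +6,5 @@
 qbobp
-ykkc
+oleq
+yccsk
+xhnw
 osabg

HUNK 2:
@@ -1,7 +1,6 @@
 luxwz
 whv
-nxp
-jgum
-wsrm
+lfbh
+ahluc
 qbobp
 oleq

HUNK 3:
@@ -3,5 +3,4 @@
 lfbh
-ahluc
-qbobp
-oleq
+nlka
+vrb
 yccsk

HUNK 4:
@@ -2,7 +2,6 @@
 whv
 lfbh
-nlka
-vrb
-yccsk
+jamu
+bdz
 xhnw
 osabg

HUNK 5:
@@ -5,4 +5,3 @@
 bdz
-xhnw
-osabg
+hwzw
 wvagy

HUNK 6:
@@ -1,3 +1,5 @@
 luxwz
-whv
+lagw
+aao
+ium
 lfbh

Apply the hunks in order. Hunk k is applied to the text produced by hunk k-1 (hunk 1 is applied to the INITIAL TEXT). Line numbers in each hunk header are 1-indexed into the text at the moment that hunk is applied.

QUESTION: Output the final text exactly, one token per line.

Answer: luxwz
lagw
aao
ium
lfbh
jamu
bdz
hwzw
wvagy

Derivation:
Hunk 1: at line 6 remove [ykkc] add [oleq,yccsk,xhnw] -> 11 lines: luxwz whv nxp jgum wsrm qbobp oleq yccsk xhnw osabg wvagy
Hunk 2: at line 1 remove [nxp,jgum,wsrm] add [lfbh,ahluc] -> 10 lines: luxwz whv lfbh ahluc qbobp oleq yccsk xhnw osabg wvagy
Hunk 3: at line 3 remove [ahluc,qbobp,oleq] add [nlka,vrb] -> 9 lines: luxwz whv lfbh nlka vrb yccsk xhnw osabg wvagy
Hunk 4: at line 2 remove [nlka,vrb,yccsk] add [jamu,bdz] -> 8 lines: luxwz whv lfbh jamu bdz xhnw osabg wvagy
Hunk 5: at line 5 remove [xhnw,osabg] add [hwzw] -> 7 lines: luxwz whv lfbh jamu bdz hwzw wvagy
Hunk 6: at line 1 remove [whv] add [lagw,aao,ium] -> 9 lines: luxwz lagw aao ium lfbh jamu bdz hwzw wvagy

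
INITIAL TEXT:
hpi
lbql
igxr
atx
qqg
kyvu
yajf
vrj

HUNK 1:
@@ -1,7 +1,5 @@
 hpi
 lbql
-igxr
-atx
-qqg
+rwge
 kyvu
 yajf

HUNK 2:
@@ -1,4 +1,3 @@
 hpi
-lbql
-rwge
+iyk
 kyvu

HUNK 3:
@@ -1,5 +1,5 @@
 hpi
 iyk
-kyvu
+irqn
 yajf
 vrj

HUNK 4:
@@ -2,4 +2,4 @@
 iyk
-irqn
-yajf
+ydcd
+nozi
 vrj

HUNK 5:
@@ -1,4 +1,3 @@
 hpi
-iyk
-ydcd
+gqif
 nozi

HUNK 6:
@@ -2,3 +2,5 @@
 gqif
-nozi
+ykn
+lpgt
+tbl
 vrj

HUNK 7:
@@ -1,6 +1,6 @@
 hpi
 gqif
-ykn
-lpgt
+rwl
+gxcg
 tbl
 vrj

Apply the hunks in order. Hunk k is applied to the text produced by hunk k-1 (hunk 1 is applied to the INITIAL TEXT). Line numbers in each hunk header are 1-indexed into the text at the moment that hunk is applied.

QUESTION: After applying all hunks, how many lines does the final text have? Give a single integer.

Hunk 1: at line 1 remove [igxr,atx,qqg] add [rwge] -> 6 lines: hpi lbql rwge kyvu yajf vrj
Hunk 2: at line 1 remove [lbql,rwge] add [iyk] -> 5 lines: hpi iyk kyvu yajf vrj
Hunk 3: at line 1 remove [kyvu] add [irqn] -> 5 lines: hpi iyk irqn yajf vrj
Hunk 4: at line 2 remove [irqn,yajf] add [ydcd,nozi] -> 5 lines: hpi iyk ydcd nozi vrj
Hunk 5: at line 1 remove [iyk,ydcd] add [gqif] -> 4 lines: hpi gqif nozi vrj
Hunk 6: at line 2 remove [nozi] add [ykn,lpgt,tbl] -> 6 lines: hpi gqif ykn lpgt tbl vrj
Hunk 7: at line 1 remove [ykn,lpgt] add [rwl,gxcg] -> 6 lines: hpi gqif rwl gxcg tbl vrj
Final line count: 6

Answer: 6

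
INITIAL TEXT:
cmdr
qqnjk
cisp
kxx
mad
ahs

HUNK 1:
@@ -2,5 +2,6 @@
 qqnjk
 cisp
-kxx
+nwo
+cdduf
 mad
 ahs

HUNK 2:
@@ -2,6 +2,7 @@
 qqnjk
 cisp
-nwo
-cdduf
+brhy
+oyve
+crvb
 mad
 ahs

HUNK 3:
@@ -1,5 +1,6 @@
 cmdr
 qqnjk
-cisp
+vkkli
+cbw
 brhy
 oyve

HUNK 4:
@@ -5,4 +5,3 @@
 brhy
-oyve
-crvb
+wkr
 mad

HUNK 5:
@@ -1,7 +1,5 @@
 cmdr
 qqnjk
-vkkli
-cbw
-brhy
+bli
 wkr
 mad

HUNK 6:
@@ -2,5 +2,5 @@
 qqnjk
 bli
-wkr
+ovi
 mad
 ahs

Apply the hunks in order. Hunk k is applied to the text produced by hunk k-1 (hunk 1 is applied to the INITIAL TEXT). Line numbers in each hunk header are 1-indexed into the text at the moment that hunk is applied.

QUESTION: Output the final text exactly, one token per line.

Hunk 1: at line 2 remove [kxx] add [nwo,cdduf] -> 7 lines: cmdr qqnjk cisp nwo cdduf mad ahs
Hunk 2: at line 2 remove [nwo,cdduf] add [brhy,oyve,crvb] -> 8 lines: cmdr qqnjk cisp brhy oyve crvb mad ahs
Hunk 3: at line 1 remove [cisp] add [vkkli,cbw] -> 9 lines: cmdr qqnjk vkkli cbw brhy oyve crvb mad ahs
Hunk 4: at line 5 remove [oyve,crvb] add [wkr] -> 8 lines: cmdr qqnjk vkkli cbw brhy wkr mad ahs
Hunk 5: at line 1 remove [vkkli,cbw,brhy] add [bli] -> 6 lines: cmdr qqnjk bli wkr mad ahs
Hunk 6: at line 2 remove [wkr] add [ovi] -> 6 lines: cmdr qqnjk bli ovi mad ahs

Answer: cmdr
qqnjk
bli
ovi
mad
ahs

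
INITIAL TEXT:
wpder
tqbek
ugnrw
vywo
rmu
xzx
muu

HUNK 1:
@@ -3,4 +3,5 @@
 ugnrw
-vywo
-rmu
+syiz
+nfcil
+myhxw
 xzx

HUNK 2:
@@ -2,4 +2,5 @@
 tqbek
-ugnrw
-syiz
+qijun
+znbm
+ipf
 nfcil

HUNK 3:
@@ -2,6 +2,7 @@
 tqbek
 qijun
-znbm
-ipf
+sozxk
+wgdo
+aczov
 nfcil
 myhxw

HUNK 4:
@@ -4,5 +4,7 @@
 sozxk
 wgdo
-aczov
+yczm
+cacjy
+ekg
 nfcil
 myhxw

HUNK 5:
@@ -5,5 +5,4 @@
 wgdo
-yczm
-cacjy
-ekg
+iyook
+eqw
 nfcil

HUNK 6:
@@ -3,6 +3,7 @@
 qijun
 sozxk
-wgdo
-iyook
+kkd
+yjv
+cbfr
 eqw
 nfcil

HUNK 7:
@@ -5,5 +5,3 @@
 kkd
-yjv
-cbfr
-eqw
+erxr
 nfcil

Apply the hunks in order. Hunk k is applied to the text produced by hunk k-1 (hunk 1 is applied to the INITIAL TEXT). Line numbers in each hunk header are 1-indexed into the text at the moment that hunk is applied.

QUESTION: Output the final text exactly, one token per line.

Hunk 1: at line 3 remove [vywo,rmu] add [syiz,nfcil,myhxw] -> 8 lines: wpder tqbek ugnrw syiz nfcil myhxw xzx muu
Hunk 2: at line 2 remove [ugnrw,syiz] add [qijun,znbm,ipf] -> 9 lines: wpder tqbek qijun znbm ipf nfcil myhxw xzx muu
Hunk 3: at line 2 remove [znbm,ipf] add [sozxk,wgdo,aczov] -> 10 lines: wpder tqbek qijun sozxk wgdo aczov nfcil myhxw xzx muu
Hunk 4: at line 4 remove [aczov] add [yczm,cacjy,ekg] -> 12 lines: wpder tqbek qijun sozxk wgdo yczm cacjy ekg nfcil myhxw xzx muu
Hunk 5: at line 5 remove [yczm,cacjy,ekg] add [iyook,eqw] -> 11 lines: wpder tqbek qijun sozxk wgdo iyook eqw nfcil myhxw xzx muu
Hunk 6: at line 3 remove [wgdo,iyook] add [kkd,yjv,cbfr] -> 12 lines: wpder tqbek qijun sozxk kkd yjv cbfr eqw nfcil myhxw xzx muu
Hunk 7: at line 5 remove [yjv,cbfr,eqw] add [erxr] -> 10 lines: wpder tqbek qijun sozxk kkd erxr nfcil myhxw xzx muu

Answer: wpder
tqbek
qijun
sozxk
kkd
erxr
nfcil
myhxw
xzx
muu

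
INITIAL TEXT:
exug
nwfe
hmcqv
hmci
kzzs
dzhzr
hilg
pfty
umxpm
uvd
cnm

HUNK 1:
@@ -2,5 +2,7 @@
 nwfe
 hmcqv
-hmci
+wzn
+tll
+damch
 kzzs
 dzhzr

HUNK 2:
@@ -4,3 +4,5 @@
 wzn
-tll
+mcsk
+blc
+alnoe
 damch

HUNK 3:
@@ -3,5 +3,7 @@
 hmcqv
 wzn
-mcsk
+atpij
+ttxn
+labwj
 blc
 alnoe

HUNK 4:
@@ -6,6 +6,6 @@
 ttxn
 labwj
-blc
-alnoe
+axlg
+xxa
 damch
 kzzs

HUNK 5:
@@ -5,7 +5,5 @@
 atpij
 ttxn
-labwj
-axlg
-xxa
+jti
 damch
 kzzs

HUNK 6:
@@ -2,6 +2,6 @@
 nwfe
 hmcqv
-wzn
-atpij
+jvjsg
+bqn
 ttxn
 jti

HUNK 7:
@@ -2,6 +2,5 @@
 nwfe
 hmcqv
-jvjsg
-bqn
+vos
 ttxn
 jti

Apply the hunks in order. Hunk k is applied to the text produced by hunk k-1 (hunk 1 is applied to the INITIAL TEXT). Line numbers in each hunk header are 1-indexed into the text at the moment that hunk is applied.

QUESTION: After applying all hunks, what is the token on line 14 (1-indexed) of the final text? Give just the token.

Hunk 1: at line 2 remove [hmci] add [wzn,tll,damch] -> 13 lines: exug nwfe hmcqv wzn tll damch kzzs dzhzr hilg pfty umxpm uvd cnm
Hunk 2: at line 4 remove [tll] add [mcsk,blc,alnoe] -> 15 lines: exug nwfe hmcqv wzn mcsk blc alnoe damch kzzs dzhzr hilg pfty umxpm uvd cnm
Hunk 3: at line 3 remove [mcsk] add [atpij,ttxn,labwj] -> 17 lines: exug nwfe hmcqv wzn atpij ttxn labwj blc alnoe damch kzzs dzhzr hilg pfty umxpm uvd cnm
Hunk 4: at line 6 remove [blc,alnoe] add [axlg,xxa] -> 17 lines: exug nwfe hmcqv wzn atpij ttxn labwj axlg xxa damch kzzs dzhzr hilg pfty umxpm uvd cnm
Hunk 5: at line 5 remove [labwj,axlg,xxa] add [jti] -> 15 lines: exug nwfe hmcqv wzn atpij ttxn jti damch kzzs dzhzr hilg pfty umxpm uvd cnm
Hunk 6: at line 2 remove [wzn,atpij] add [jvjsg,bqn] -> 15 lines: exug nwfe hmcqv jvjsg bqn ttxn jti damch kzzs dzhzr hilg pfty umxpm uvd cnm
Hunk 7: at line 2 remove [jvjsg,bqn] add [vos] -> 14 lines: exug nwfe hmcqv vos ttxn jti damch kzzs dzhzr hilg pfty umxpm uvd cnm
Final line 14: cnm

Answer: cnm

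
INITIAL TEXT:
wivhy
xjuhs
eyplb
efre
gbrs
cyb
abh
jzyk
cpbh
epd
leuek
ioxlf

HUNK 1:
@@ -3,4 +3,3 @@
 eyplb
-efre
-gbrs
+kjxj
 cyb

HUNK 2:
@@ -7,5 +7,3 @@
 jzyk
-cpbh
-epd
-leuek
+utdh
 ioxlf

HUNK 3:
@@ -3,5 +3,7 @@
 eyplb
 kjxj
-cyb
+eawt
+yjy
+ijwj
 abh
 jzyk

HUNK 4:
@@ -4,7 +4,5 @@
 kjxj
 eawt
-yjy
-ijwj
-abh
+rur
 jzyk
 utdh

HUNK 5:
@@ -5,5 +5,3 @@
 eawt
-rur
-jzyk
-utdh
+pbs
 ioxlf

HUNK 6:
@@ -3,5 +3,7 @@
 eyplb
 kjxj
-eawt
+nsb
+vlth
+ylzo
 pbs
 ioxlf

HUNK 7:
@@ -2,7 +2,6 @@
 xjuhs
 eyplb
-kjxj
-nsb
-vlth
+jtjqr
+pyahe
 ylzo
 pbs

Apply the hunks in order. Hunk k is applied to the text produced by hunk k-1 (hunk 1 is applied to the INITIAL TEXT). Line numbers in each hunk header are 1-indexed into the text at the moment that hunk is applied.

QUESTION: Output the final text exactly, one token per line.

Hunk 1: at line 3 remove [efre,gbrs] add [kjxj] -> 11 lines: wivhy xjuhs eyplb kjxj cyb abh jzyk cpbh epd leuek ioxlf
Hunk 2: at line 7 remove [cpbh,epd,leuek] add [utdh] -> 9 lines: wivhy xjuhs eyplb kjxj cyb abh jzyk utdh ioxlf
Hunk 3: at line 3 remove [cyb] add [eawt,yjy,ijwj] -> 11 lines: wivhy xjuhs eyplb kjxj eawt yjy ijwj abh jzyk utdh ioxlf
Hunk 4: at line 4 remove [yjy,ijwj,abh] add [rur] -> 9 lines: wivhy xjuhs eyplb kjxj eawt rur jzyk utdh ioxlf
Hunk 5: at line 5 remove [rur,jzyk,utdh] add [pbs] -> 7 lines: wivhy xjuhs eyplb kjxj eawt pbs ioxlf
Hunk 6: at line 3 remove [eawt] add [nsb,vlth,ylzo] -> 9 lines: wivhy xjuhs eyplb kjxj nsb vlth ylzo pbs ioxlf
Hunk 7: at line 2 remove [kjxj,nsb,vlth] add [jtjqr,pyahe] -> 8 lines: wivhy xjuhs eyplb jtjqr pyahe ylzo pbs ioxlf

Answer: wivhy
xjuhs
eyplb
jtjqr
pyahe
ylzo
pbs
ioxlf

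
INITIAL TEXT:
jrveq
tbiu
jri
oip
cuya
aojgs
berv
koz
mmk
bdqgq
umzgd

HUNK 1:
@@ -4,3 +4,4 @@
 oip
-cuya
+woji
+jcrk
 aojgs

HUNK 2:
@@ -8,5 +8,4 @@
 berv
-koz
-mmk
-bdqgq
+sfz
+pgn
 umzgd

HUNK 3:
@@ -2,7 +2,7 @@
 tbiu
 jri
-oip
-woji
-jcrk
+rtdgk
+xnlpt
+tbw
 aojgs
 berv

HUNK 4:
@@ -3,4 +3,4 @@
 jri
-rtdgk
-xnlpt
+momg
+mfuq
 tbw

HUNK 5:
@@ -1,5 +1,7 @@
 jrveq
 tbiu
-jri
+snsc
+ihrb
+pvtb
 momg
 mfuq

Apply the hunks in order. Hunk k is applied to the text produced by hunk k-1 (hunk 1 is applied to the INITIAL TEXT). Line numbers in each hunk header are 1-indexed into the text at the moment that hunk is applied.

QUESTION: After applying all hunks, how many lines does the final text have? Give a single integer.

Hunk 1: at line 4 remove [cuya] add [woji,jcrk] -> 12 lines: jrveq tbiu jri oip woji jcrk aojgs berv koz mmk bdqgq umzgd
Hunk 2: at line 8 remove [koz,mmk,bdqgq] add [sfz,pgn] -> 11 lines: jrveq tbiu jri oip woji jcrk aojgs berv sfz pgn umzgd
Hunk 3: at line 2 remove [oip,woji,jcrk] add [rtdgk,xnlpt,tbw] -> 11 lines: jrveq tbiu jri rtdgk xnlpt tbw aojgs berv sfz pgn umzgd
Hunk 4: at line 3 remove [rtdgk,xnlpt] add [momg,mfuq] -> 11 lines: jrveq tbiu jri momg mfuq tbw aojgs berv sfz pgn umzgd
Hunk 5: at line 1 remove [jri] add [snsc,ihrb,pvtb] -> 13 lines: jrveq tbiu snsc ihrb pvtb momg mfuq tbw aojgs berv sfz pgn umzgd
Final line count: 13

Answer: 13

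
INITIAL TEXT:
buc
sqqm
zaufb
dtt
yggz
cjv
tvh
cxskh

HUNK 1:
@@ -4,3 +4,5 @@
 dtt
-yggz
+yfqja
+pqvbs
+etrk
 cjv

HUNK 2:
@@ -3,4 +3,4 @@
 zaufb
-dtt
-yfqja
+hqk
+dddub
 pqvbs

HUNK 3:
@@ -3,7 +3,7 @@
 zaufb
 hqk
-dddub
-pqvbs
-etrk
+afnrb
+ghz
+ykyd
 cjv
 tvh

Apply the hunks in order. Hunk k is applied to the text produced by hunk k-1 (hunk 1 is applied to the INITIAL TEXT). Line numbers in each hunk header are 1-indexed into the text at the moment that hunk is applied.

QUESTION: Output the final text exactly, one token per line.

Answer: buc
sqqm
zaufb
hqk
afnrb
ghz
ykyd
cjv
tvh
cxskh

Derivation:
Hunk 1: at line 4 remove [yggz] add [yfqja,pqvbs,etrk] -> 10 lines: buc sqqm zaufb dtt yfqja pqvbs etrk cjv tvh cxskh
Hunk 2: at line 3 remove [dtt,yfqja] add [hqk,dddub] -> 10 lines: buc sqqm zaufb hqk dddub pqvbs etrk cjv tvh cxskh
Hunk 3: at line 3 remove [dddub,pqvbs,etrk] add [afnrb,ghz,ykyd] -> 10 lines: buc sqqm zaufb hqk afnrb ghz ykyd cjv tvh cxskh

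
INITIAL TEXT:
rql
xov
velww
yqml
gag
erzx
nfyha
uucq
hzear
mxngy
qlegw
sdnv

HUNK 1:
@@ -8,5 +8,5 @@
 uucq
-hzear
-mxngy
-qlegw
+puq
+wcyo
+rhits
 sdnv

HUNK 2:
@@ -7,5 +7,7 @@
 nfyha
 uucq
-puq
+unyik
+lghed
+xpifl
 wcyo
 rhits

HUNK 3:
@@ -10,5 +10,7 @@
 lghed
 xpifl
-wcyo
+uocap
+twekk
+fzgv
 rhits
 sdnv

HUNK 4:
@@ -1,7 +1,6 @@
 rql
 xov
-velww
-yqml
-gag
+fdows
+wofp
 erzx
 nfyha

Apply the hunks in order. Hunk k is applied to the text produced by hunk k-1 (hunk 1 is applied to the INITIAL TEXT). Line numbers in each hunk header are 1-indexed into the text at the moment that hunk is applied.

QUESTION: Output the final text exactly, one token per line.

Answer: rql
xov
fdows
wofp
erzx
nfyha
uucq
unyik
lghed
xpifl
uocap
twekk
fzgv
rhits
sdnv

Derivation:
Hunk 1: at line 8 remove [hzear,mxngy,qlegw] add [puq,wcyo,rhits] -> 12 lines: rql xov velww yqml gag erzx nfyha uucq puq wcyo rhits sdnv
Hunk 2: at line 7 remove [puq] add [unyik,lghed,xpifl] -> 14 lines: rql xov velww yqml gag erzx nfyha uucq unyik lghed xpifl wcyo rhits sdnv
Hunk 3: at line 10 remove [wcyo] add [uocap,twekk,fzgv] -> 16 lines: rql xov velww yqml gag erzx nfyha uucq unyik lghed xpifl uocap twekk fzgv rhits sdnv
Hunk 4: at line 1 remove [velww,yqml,gag] add [fdows,wofp] -> 15 lines: rql xov fdows wofp erzx nfyha uucq unyik lghed xpifl uocap twekk fzgv rhits sdnv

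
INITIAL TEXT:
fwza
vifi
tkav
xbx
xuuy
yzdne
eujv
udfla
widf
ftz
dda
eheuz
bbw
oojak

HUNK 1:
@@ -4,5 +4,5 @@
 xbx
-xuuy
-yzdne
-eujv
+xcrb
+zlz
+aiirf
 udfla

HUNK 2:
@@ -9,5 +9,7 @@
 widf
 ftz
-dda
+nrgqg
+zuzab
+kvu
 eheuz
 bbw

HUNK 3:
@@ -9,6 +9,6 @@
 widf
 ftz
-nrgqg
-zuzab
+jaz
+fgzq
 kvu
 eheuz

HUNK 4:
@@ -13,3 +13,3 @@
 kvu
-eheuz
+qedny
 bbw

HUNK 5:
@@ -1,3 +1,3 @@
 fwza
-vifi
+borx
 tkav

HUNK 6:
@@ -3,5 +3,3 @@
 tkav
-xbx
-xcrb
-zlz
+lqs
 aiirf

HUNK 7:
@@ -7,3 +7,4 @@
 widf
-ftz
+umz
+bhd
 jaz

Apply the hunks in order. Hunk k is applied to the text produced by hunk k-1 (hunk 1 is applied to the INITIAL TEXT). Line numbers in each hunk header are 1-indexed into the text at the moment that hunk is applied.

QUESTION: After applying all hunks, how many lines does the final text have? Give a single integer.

Answer: 15

Derivation:
Hunk 1: at line 4 remove [xuuy,yzdne,eujv] add [xcrb,zlz,aiirf] -> 14 lines: fwza vifi tkav xbx xcrb zlz aiirf udfla widf ftz dda eheuz bbw oojak
Hunk 2: at line 9 remove [dda] add [nrgqg,zuzab,kvu] -> 16 lines: fwza vifi tkav xbx xcrb zlz aiirf udfla widf ftz nrgqg zuzab kvu eheuz bbw oojak
Hunk 3: at line 9 remove [nrgqg,zuzab] add [jaz,fgzq] -> 16 lines: fwza vifi tkav xbx xcrb zlz aiirf udfla widf ftz jaz fgzq kvu eheuz bbw oojak
Hunk 4: at line 13 remove [eheuz] add [qedny] -> 16 lines: fwza vifi tkav xbx xcrb zlz aiirf udfla widf ftz jaz fgzq kvu qedny bbw oojak
Hunk 5: at line 1 remove [vifi] add [borx] -> 16 lines: fwza borx tkav xbx xcrb zlz aiirf udfla widf ftz jaz fgzq kvu qedny bbw oojak
Hunk 6: at line 3 remove [xbx,xcrb,zlz] add [lqs] -> 14 lines: fwza borx tkav lqs aiirf udfla widf ftz jaz fgzq kvu qedny bbw oojak
Hunk 7: at line 7 remove [ftz] add [umz,bhd] -> 15 lines: fwza borx tkav lqs aiirf udfla widf umz bhd jaz fgzq kvu qedny bbw oojak
Final line count: 15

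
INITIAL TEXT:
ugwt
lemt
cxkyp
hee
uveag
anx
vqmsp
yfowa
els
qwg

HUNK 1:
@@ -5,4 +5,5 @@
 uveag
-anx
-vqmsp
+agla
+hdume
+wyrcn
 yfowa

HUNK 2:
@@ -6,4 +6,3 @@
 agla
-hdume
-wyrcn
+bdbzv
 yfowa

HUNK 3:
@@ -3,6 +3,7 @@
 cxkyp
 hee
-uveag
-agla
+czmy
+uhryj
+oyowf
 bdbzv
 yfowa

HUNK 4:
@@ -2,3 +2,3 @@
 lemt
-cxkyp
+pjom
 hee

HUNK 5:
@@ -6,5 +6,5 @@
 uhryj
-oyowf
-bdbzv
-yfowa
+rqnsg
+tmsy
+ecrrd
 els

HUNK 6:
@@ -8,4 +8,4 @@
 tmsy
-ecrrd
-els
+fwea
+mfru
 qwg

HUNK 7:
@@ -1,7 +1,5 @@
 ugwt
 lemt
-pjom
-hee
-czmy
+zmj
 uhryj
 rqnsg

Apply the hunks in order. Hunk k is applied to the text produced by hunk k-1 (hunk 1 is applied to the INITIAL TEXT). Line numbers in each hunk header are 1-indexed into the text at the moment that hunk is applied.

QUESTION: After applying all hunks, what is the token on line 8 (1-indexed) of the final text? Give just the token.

Answer: mfru

Derivation:
Hunk 1: at line 5 remove [anx,vqmsp] add [agla,hdume,wyrcn] -> 11 lines: ugwt lemt cxkyp hee uveag agla hdume wyrcn yfowa els qwg
Hunk 2: at line 6 remove [hdume,wyrcn] add [bdbzv] -> 10 lines: ugwt lemt cxkyp hee uveag agla bdbzv yfowa els qwg
Hunk 3: at line 3 remove [uveag,agla] add [czmy,uhryj,oyowf] -> 11 lines: ugwt lemt cxkyp hee czmy uhryj oyowf bdbzv yfowa els qwg
Hunk 4: at line 2 remove [cxkyp] add [pjom] -> 11 lines: ugwt lemt pjom hee czmy uhryj oyowf bdbzv yfowa els qwg
Hunk 5: at line 6 remove [oyowf,bdbzv,yfowa] add [rqnsg,tmsy,ecrrd] -> 11 lines: ugwt lemt pjom hee czmy uhryj rqnsg tmsy ecrrd els qwg
Hunk 6: at line 8 remove [ecrrd,els] add [fwea,mfru] -> 11 lines: ugwt lemt pjom hee czmy uhryj rqnsg tmsy fwea mfru qwg
Hunk 7: at line 1 remove [pjom,hee,czmy] add [zmj] -> 9 lines: ugwt lemt zmj uhryj rqnsg tmsy fwea mfru qwg
Final line 8: mfru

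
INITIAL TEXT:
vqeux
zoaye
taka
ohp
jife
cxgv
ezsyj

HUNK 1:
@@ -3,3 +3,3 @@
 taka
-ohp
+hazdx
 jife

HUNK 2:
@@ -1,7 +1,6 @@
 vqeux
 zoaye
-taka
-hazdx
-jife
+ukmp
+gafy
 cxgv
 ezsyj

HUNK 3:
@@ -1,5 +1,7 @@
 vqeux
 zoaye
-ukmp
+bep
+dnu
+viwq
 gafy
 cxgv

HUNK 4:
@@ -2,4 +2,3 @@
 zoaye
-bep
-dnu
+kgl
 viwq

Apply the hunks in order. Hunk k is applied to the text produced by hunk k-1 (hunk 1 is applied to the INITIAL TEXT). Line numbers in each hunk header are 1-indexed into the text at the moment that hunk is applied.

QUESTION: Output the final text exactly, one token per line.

Answer: vqeux
zoaye
kgl
viwq
gafy
cxgv
ezsyj

Derivation:
Hunk 1: at line 3 remove [ohp] add [hazdx] -> 7 lines: vqeux zoaye taka hazdx jife cxgv ezsyj
Hunk 2: at line 1 remove [taka,hazdx,jife] add [ukmp,gafy] -> 6 lines: vqeux zoaye ukmp gafy cxgv ezsyj
Hunk 3: at line 1 remove [ukmp] add [bep,dnu,viwq] -> 8 lines: vqeux zoaye bep dnu viwq gafy cxgv ezsyj
Hunk 4: at line 2 remove [bep,dnu] add [kgl] -> 7 lines: vqeux zoaye kgl viwq gafy cxgv ezsyj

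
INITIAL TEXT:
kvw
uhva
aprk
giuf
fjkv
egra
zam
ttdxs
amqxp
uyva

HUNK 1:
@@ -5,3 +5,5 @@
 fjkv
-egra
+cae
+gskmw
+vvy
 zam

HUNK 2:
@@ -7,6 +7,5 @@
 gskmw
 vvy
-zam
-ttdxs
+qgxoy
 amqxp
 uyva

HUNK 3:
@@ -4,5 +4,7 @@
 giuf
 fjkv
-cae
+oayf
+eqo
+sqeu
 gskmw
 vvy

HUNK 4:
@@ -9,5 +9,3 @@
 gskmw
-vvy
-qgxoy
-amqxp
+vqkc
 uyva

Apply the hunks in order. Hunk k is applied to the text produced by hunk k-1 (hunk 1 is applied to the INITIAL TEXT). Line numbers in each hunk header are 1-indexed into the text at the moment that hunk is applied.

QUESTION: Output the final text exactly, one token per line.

Hunk 1: at line 5 remove [egra] add [cae,gskmw,vvy] -> 12 lines: kvw uhva aprk giuf fjkv cae gskmw vvy zam ttdxs amqxp uyva
Hunk 2: at line 7 remove [zam,ttdxs] add [qgxoy] -> 11 lines: kvw uhva aprk giuf fjkv cae gskmw vvy qgxoy amqxp uyva
Hunk 3: at line 4 remove [cae] add [oayf,eqo,sqeu] -> 13 lines: kvw uhva aprk giuf fjkv oayf eqo sqeu gskmw vvy qgxoy amqxp uyva
Hunk 4: at line 9 remove [vvy,qgxoy,amqxp] add [vqkc] -> 11 lines: kvw uhva aprk giuf fjkv oayf eqo sqeu gskmw vqkc uyva

Answer: kvw
uhva
aprk
giuf
fjkv
oayf
eqo
sqeu
gskmw
vqkc
uyva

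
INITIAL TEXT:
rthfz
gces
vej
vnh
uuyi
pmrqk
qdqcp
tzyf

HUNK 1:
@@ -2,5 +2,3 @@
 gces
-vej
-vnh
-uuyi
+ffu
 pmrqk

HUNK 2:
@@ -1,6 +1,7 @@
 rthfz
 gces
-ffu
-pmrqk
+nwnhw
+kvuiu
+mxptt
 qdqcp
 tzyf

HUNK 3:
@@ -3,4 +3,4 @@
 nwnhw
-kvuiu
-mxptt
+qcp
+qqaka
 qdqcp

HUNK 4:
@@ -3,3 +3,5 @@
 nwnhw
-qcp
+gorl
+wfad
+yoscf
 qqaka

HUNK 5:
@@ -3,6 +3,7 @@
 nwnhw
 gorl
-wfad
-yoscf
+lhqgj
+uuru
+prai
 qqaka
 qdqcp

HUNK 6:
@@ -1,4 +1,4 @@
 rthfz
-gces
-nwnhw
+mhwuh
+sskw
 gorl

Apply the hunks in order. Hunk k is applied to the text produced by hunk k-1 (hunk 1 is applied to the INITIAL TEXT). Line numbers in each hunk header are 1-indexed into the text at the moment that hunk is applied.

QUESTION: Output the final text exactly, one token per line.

Hunk 1: at line 2 remove [vej,vnh,uuyi] add [ffu] -> 6 lines: rthfz gces ffu pmrqk qdqcp tzyf
Hunk 2: at line 1 remove [ffu,pmrqk] add [nwnhw,kvuiu,mxptt] -> 7 lines: rthfz gces nwnhw kvuiu mxptt qdqcp tzyf
Hunk 3: at line 3 remove [kvuiu,mxptt] add [qcp,qqaka] -> 7 lines: rthfz gces nwnhw qcp qqaka qdqcp tzyf
Hunk 4: at line 3 remove [qcp] add [gorl,wfad,yoscf] -> 9 lines: rthfz gces nwnhw gorl wfad yoscf qqaka qdqcp tzyf
Hunk 5: at line 3 remove [wfad,yoscf] add [lhqgj,uuru,prai] -> 10 lines: rthfz gces nwnhw gorl lhqgj uuru prai qqaka qdqcp tzyf
Hunk 6: at line 1 remove [gces,nwnhw] add [mhwuh,sskw] -> 10 lines: rthfz mhwuh sskw gorl lhqgj uuru prai qqaka qdqcp tzyf

Answer: rthfz
mhwuh
sskw
gorl
lhqgj
uuru
prai
qqaka
qdqcp
tzyf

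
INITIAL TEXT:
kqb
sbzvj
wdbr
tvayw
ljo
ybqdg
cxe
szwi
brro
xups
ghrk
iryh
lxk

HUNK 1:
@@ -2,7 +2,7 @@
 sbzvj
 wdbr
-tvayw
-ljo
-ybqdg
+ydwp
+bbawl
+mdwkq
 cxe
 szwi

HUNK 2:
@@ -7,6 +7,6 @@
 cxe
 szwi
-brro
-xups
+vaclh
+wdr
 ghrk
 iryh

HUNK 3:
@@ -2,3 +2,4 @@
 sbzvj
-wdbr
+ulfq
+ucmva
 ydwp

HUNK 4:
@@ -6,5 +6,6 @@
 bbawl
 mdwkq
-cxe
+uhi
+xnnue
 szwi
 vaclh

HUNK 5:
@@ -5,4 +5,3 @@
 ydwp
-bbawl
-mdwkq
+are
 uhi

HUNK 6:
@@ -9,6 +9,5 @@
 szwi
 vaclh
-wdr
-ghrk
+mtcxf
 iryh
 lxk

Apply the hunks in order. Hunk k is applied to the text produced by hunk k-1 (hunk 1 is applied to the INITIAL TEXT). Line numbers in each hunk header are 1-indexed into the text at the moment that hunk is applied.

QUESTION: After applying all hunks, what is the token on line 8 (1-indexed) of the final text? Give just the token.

Answer: xnnue

Derivation:
Hunk 1: at line 2 remove [tvayw,ljo,ybqdg] add [ydwp,bbawl,mdwkq] -> 13 lines: kqb sbzvj wdbr ydwp bbawl mdwkq cxe szwi brro xups ghrk iryh lxk
Hunk 2: at line 7 remove [brro,xups] add [vaclh,wdr] -> 13 lines: kqb sbzvj wdbr ydwp bbawl mdwkq cxe szwi vaclh wdr ghrk iryh lxk
Hunk 3: at line 2 remove [wdbr] add [ulfq,ucmva] -> 14 lines: kqb sbzvj ulfq ucmva ydwp bbawl mdwkq cxe szwi vaclh wdr ghrk iryh lxk
Hunk 4: at line 6 remove [cxe] add [uhi,xnnue] -> 15 lines: kqb sbzvj ulfq ucmva ydwp bbawl mdwkq uhi xnnue szwi vaclh wdr ghrk iryh lxk
Hunk 5: at line 5 remove [bbawl,mdwkq] add [are] -> 14 lines: kqb sbzvj ulfq ucmva ydwp are uhi xnnue szwi vaclh wdr ghrk iryh lxk
Hunk 6: at line 9 remove [wdr,ghrk] add [mtcxf] -> 13 lines: kqb sbzvj ulfq ucmva ydwp are uhi xnnue szwi vaclh mtcxf iryh lxk
Final line 8: xnnue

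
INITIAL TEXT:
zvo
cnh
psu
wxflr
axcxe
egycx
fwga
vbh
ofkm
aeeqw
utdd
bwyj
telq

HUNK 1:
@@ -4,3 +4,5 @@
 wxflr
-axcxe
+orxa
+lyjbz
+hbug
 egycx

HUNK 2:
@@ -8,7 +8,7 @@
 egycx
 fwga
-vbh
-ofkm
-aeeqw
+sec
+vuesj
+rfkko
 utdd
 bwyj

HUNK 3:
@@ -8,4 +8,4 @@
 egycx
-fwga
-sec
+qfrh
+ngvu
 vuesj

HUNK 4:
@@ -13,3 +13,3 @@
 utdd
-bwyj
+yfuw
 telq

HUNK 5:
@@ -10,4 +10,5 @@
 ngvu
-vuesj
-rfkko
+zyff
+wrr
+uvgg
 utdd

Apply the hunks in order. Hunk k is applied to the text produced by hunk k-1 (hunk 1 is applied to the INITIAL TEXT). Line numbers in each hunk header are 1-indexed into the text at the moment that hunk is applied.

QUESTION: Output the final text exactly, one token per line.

Hunk 1: at line 4 remove [axcxe] add [orxa,lyjbz,hbug] -> 15 lines: zvo cnh psu wxflr orxa lyjbz hbug egycx fwga vbh ofkm aeeqw utdd bwyj telq
Hunk 2: at line 8 remove [vbh,ofkm,aeeqw] add [sec,vuesj,rfkko] -> 15 lines: zvo cnh psu wxflr orxa lyjbz hbug egycx fwga sec vuesj rfkko utdd bwyj telq
Hunk 3: at line 8 remove [fwga,sec] add [qfrh,ngvu] -> 15 lines: zvo cnh psu wxflr orxa lyjbz hbug egycx qfrh ngvu vuesj rfkko utdd bwyj telq
Hunk 4: at line 13 remove [bwyj] add [yfuw] -> 15 lines: zvo cnh psu wxflr orxa lyjbz hbug egycx qfrh ngvu vuesj rfkko utdd yfuw telq
Hunk 5: at line 10 remove [vuesj,rfkko] add [zyff,wrr,uvgg] -> 16 lines: zvo cnh psu wxflr orxa lyjbz hbug egycx qfrh ngvu zyff wrr uvgg utdd yfuw telq

Answer: zvo
cnh
psu
wxflr
orxa
lyjbz
hbug
egycx
qfrh
ngvu
zyff
wrr
uvgg
utdd
yfuw
telq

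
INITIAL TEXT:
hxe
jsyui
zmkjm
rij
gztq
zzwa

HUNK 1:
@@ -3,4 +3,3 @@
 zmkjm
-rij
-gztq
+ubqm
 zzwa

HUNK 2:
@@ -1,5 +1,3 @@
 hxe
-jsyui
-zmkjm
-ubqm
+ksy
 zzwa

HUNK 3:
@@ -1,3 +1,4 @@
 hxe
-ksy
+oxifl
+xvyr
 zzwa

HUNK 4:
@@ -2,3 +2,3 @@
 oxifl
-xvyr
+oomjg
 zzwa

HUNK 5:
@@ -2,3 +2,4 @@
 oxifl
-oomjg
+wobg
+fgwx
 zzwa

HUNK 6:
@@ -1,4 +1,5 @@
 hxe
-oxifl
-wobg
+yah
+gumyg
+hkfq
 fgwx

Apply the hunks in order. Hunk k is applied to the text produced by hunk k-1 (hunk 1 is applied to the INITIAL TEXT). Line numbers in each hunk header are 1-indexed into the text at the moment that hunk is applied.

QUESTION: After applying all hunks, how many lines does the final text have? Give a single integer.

Answer: 6

Derivation:
Hunk 1: at line 3 remove [rij,gztq] add [ubqm] -> 5 lines: hxe jsyui zmkjm ubqm zzwa
Hunk 2: at line 1 remove [jsyui,zmkjm,ubqm] add [ksy] -> 3 lines: hxe ksy zzwa
Hunk 3: at line 1 remove [ksy] add [oxifl,xvyr] -> 4 lines: hxe oxifl xvyr zzwa
Hunk 4: at line 2 remove [xvyr] add [oomjg] -> 4 lines: hxe oxifl oomjg zzwa
Hunk 5: at line 2 remove [oomjg] add [wobg,fgwx] -> 5 lines: hxe oxifl wobg fgwx zzwa
Hunk 6: at line 1 remove [oxifl,wobg] add [yah,gumyg,hkfq] -> 6 lines: hxe yah gumyg hkfq fgwx zzwa
Final line count: 6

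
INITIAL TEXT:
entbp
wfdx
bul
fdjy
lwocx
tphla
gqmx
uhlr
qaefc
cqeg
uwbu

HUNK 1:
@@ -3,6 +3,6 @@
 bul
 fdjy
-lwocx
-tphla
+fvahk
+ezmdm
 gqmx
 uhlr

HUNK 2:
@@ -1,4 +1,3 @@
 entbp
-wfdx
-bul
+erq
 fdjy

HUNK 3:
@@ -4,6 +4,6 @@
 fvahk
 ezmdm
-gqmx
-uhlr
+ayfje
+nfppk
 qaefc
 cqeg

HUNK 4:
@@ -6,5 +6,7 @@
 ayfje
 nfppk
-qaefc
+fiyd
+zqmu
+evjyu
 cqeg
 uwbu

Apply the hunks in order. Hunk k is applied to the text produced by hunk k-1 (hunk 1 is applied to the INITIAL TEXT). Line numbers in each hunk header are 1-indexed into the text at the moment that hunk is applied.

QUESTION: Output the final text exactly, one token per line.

Hunk 1: at line 3 remove [lwocx,tphla] add [fvahk,ezmdm] -> 11 lines: entbp wfdx bul fdjy fvahk ezmdm gqmx uhlr qaefc cqeg uwbu
Hunk 2: at line 1 remove [wfdx,bul] add [erq] -> 10 lines: entbp erq fdjy fvahk ezmdm gqmx uhlr qaefc cqeg uwbu
Hunk 3: at line 4 remove [gqmx,uhlr] add [ayfje,nfppk] -> 10 lines: entbp erq fdjy fvahk ezmdm ayfje nfppk qaefc cqeg uwbu
Hunk 4: at line 6 remove [qaefc] add [fiyd,zqmu,evjyu] -> 12 lines: entbp erq fdjy fvahk ezmdm ayfje nfppk fiyd zqmu evjyu cqeg uwbu

Answer: entbp
erq
fdjy
fvahk
ezmdm
ayfje
nfppk
fiyd
zqmu
evjyu
cqeg
uwbu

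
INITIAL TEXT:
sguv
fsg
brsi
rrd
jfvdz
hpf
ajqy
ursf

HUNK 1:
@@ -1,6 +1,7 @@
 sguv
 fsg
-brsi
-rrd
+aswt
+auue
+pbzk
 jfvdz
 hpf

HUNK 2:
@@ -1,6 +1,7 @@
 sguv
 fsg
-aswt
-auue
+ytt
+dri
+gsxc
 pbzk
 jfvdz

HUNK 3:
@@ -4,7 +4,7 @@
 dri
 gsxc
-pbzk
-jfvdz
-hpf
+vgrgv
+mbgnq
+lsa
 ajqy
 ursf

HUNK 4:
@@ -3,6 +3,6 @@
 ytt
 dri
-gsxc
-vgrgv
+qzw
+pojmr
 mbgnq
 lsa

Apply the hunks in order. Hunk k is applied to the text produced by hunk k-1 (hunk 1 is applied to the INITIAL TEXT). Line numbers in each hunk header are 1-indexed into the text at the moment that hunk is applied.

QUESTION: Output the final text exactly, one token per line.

Answer: sguv
fsg
ytt
dri
qzw
pojmr
mbgnq
lsa
ajqy
ursf

Derivation:
Hunk 1: at line 1 remove [brsi,rrd] add [aswt,auue,pbzk] -> 9 lines: sguv fsg aswt auue pbzk jfvdz hpf ajqy ursf
Hunk 2: at line 1 remove [aswt,auue] add [ytt,dri,gsxc] -> 10 lines: sguv fsg ytt dri gsxc pbzk jfvdz hpf ajqy ursf
Hunk 3: at line 4 remove [pbzk,jfvdz,hpf] add [vgrgv,mbgnq,lsa] -> 10 lines: sguv fsg ytt dri gsxc vgrgv mbgnq lsa ajqy ursf
Hunk 4: at line 3 remove [gsxc,vgrgv] add [qzw,pojmr] -> 10 lines: sguv fsg ytt dri qzw pojmr mbgnq lsa ajqy ursf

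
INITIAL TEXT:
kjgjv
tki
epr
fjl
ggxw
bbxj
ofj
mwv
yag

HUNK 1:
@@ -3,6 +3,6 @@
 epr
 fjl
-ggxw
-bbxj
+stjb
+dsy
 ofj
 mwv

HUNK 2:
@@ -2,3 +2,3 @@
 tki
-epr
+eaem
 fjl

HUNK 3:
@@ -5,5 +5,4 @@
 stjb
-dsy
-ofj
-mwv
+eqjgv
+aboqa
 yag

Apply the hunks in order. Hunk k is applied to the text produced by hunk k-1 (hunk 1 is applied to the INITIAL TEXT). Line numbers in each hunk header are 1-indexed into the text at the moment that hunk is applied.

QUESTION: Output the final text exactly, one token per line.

Answer: kjgjv
tki
eaem
fjl
stjb
eqjgv
aboqa
yag

Derivation:
Hunk 1: at line 3 remove [ggxw,bbxj] add [stjb,dsy] -> 9 lines: kjgjv tki epr fjl stjb dsy ofj mwv yag
Hunk 2: at line 2 remove [epr] add [eaem] -> 9 lines: kjgjv tki eaem fjl stjb dsy ofj mwv yag
Hunk 3: at line 5 remove [dsy,ofj,mwv] add [eqjgv,aboqa] -> 8 lines: kjgjv tki eaem fjl stjb eqjgv aboqa yag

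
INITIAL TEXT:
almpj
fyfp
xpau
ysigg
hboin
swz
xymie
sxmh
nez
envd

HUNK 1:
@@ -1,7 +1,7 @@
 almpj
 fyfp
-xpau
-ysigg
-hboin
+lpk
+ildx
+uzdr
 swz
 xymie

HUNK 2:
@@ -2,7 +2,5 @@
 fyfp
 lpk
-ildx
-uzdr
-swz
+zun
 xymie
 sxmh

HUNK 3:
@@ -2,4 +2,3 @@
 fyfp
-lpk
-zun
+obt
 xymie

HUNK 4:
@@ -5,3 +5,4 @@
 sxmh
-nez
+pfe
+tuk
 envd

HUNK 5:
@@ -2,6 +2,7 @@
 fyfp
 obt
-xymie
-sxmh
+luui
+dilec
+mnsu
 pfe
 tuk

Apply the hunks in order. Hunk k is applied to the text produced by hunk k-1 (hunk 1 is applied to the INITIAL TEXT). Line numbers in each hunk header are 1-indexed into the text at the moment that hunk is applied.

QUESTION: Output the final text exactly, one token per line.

Hunk 1: at line 1 remove [xpau,ysigg,hboin] add [lpk,ildx,uzdr] -> 10 lines: almpj fyfp lpk ildx uzdr swz xymie sxmh nez envd
Hunk 2: at line 2 remove [ildx,uzdr,swz] add [zun] -> 8 lines: almpj fyfp lpk zun xymie sxmh nez envd
Hunk 3: at line 2 remove [lpk,zun] add [obt] -> 7 lines: almpj fyfp obt xymie sxmh nez envd
Hunk 4: at line 5 remove [nez] add [pfe,tuk] -> 8 lines: almpj fyfp obt xymie sxmh pfe tuk envd
Hunk 5: at line 2 remove [xymie,sxmh] add [luui,dilec,mnsu] -> 9 lines: almpj fyfp obt luui dilec mnsu pfe tuk envd

Answer: almpj
fyfp
obt
luui
dilec
mnsu
pfe
tuk
envd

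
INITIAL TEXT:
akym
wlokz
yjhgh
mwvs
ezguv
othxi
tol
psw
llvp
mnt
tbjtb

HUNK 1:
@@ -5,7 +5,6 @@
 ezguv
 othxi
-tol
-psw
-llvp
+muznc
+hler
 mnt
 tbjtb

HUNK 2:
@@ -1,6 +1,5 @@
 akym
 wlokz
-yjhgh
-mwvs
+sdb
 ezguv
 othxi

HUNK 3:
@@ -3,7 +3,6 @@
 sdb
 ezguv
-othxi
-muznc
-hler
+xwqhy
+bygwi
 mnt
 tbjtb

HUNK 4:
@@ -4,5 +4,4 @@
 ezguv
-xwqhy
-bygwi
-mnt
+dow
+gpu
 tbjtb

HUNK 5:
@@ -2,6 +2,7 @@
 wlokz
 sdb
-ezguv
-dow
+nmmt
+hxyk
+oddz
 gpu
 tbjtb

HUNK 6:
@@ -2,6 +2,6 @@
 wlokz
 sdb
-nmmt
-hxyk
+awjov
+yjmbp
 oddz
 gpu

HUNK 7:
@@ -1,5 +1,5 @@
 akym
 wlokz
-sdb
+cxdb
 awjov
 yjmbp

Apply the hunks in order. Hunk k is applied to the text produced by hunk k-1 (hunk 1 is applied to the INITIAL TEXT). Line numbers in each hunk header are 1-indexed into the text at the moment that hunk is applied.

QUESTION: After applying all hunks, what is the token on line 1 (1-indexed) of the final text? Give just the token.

Hunk 1: at line 5 remove [tol,psw,llvp] add [muznc,hler] -> 10 lines: akym wlokz yjhgh mwvs ezguv othxi muznc hler mnt tbjtb
Hunk 2: at line 1 remove [yjhgh,mwvs] add [sdb] -> 9 lines: akym wlokz sdb ezguv othxi muznc hler mnt tbjtb
Hunk 3: at line 3 remove [othxi,muznc,hler] add [xwqhy,bygwi] -> 8 lines: akym wlokz sdb ezguv xwqhy bygwi mnt tbjtb
Hunk 4: at line 4 remove [xwqhy,bygwi,mnt] add [dow,gpu] -> 7 lines: akym wlokz sdb ezguv dow gpu tbjtb
Hunk 5: at line 2 remove [ezguv,dow] add [nmmt,hxyk,oddz] -> 8 lines: akym wlokz sdb nmmt hxyk oddz gpu tbjtb
Hunk 6: at line 2 remove [nmmt,hxyk] add [awjov,yjmbp] -> 8 lines: akym wlokz sdb awjov yjmbp oddz gpu tbjtb
Hunk 7: at line 1 remove [sdb] add [cxdb] -> 8 lines: akym wlokz cxdb awjov yjmbp oddz gpu tbjtb
Final line 1: akym

Answer: akym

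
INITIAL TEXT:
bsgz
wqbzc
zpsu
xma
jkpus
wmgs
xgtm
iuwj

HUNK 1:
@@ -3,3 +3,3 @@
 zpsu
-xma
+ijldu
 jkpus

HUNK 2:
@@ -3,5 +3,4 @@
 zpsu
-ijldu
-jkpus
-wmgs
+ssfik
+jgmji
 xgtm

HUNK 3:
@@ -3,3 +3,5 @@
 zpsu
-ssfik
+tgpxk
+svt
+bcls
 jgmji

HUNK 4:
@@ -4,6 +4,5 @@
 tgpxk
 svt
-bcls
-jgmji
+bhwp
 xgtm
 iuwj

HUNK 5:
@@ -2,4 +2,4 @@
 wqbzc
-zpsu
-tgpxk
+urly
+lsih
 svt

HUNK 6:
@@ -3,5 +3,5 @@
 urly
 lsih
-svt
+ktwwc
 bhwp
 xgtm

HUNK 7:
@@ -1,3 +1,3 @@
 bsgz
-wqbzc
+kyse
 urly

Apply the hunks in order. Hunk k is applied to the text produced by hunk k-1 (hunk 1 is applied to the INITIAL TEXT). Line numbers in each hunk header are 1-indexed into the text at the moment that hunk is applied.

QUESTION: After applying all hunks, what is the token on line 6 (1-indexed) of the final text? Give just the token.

Answer: bhwp

Derivation:
Hunk 1: at line 3 remove [xma] add [ijldu] -> 8 lines: bsgz wqbzc zpsu ijldu jkpus wmgs xgtm iuwj
Hunk 2: at line 3 remove [ijldu,jkpus,wmgs] add [ssfik,jgmji] -> 7 lines: bsgz wqbzc zpsu ssfik jgmji xgtm iuwj
Hunk 3: at line 3 remove [ssfik] add [tgpxk,svt,bcls] -> 9 lines: bsgz wqbzc zpsu tgpxk svt bcls jgmji xgtm iuwj
Hunk 4: at line 4 remove [bcls,jgmji] add [bhwp] -> 8 lines: bsgz wqbzc zpsu tgpxk svt bhwp xgtm iuwj
Hunk 5: at line 2 remove [zpsu,tgpxk] add [urly,lsih] -> 8 lines: bsgz wqbzc urly lsih svt bhwp xgtm iuwj
Hunk 6: at line 3 remove [svt] add [ktwwc] -> 8 lines: bsgz wqbzc urly lsih ktwwc bhwp xgtm iuwj
Hunk 7: at line 1 remove [wqbzc] add [kyse] -> 8 lines: bsgz kyse urly lsih ktwwc bhwp xgtm iuwj
Final line 6: bhwp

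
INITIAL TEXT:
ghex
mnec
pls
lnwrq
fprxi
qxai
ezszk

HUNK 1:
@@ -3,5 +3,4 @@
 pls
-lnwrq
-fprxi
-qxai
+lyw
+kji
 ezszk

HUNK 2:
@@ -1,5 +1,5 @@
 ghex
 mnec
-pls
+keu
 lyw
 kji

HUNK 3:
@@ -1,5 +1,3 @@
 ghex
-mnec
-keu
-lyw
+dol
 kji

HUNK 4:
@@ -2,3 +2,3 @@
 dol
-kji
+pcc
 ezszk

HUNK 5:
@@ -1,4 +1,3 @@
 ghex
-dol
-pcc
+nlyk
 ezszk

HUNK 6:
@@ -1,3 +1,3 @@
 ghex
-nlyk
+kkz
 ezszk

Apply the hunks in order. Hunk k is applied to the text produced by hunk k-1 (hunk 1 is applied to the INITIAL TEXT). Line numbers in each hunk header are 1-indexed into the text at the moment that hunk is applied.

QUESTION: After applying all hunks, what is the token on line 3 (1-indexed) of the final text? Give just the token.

Hunk 1: at line 3 remove [lnwrq,fprxi,qxai] add [lyw,kji] -> 6 lines: ghex mnec pls lyw kji ezszk
Hunk 2: at line 1 remove [pls] add [keu] -> 6 lines: ghex mnec keu lyw kji ezszk
Hunk 3: at line 1 remove [mnec,keu,lyw] add [dol] -> 4 lines: ghex dol kji ezszk
Hunk 4: at line 2 remove [kji] add [pcc] -> 4 lines: ghex dol pcc ezszk
Hunk 5: at line 1 remove [dol,pcc] add [nlyk] -> 3 lines: ghex nlyk ezszk
Hunk 6: at line 1 remove [nlyk] add [kkz] -> 3 lines: ghex kkz ezszk
Final line 3: ezszk

Answer: ezszk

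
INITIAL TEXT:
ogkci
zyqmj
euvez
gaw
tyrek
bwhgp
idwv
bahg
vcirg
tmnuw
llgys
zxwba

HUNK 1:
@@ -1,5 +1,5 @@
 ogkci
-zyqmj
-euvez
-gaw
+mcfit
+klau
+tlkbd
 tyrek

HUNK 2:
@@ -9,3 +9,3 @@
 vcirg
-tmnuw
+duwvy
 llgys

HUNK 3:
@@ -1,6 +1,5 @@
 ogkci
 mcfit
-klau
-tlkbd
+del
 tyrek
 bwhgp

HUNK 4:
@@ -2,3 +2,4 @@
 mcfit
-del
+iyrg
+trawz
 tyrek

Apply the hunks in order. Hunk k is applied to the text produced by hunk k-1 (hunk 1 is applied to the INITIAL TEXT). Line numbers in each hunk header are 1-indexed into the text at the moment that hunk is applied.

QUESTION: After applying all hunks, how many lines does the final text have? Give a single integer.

Hunk 1: at line 1 remove [zyqmj,euvez,gaw] add [mcfit,klau,tlkbd] -> 12 lines: ogkci mcfit klau tlkbd tyrek bwhgp idwv bahg vcirg tmnuw llgys zxwba
Hunk 2: at line 9 remove [tmnuw] add [duwvy] -> 12 lines: ogkci mcfit klau tlkbd tyrek bwhgp idwv bahg vcirg duwvy llgys zxwba
Hunk 3: at line 1 remove [klau,tlkbd] add [del] -> 11 lines: ogkci mcfit del tyrek bwhgp idwv bahg vcirg duwvy llgys zxwba
Hunk 4: at line 2 remove [del] add [iyrg,trawz] -> 12 lines: ogkci mcfit iyrg trawz tyrek bwhgp idwv bahg vcirg duwvy llgys zxwba
Final line count: 12

Answer: 12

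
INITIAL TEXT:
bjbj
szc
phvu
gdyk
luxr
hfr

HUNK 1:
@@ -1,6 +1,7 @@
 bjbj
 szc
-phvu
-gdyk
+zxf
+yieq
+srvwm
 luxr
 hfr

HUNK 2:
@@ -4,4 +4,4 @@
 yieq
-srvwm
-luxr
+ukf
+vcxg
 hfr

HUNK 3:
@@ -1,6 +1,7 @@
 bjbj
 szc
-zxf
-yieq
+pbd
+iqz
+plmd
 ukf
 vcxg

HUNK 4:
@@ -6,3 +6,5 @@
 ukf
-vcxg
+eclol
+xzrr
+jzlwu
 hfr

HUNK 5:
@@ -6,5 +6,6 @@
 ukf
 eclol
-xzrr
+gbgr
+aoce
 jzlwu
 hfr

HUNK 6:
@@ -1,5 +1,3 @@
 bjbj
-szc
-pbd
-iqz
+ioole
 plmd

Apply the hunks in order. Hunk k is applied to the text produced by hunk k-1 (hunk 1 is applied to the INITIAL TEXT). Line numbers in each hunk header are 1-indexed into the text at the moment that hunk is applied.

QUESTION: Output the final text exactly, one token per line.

Hunk 1: at line 1 remove [phvu,gdyk] add [zxf,yieq,srvwm] -> 7 lines: bjbj szc zxf yieq srvwm luxr hfr
Hunk 2: at line 4 remove [srvwm,luxr] add [ukf,vcxg] -> 7 lines: bjbj szc zxf yieq ukf vcxg hfr
Hunk 3: at line 1 remove [zxf,yieq] add [pbd,iqz,plmd] -> 8 lines: bjbj szc pbd iqz plmd ukf vcxg hfr
Hunk 4: at line 6 remove [vcxg] add [eclol,xzrr,jzlwu] -> 10 lines: bjbj szc pbd iqz plmd ukf eclol xzrr jzlwu hfr
Hunk 5: at line 6 remove [xzrr] add [gbgr,aoce] -> 11 lines: bjbj szc pbd iqz plmd ukf eclol gbgr aoce jzlwu hfr
Hunk 6: at line 1 remove [szc,pbd,iqz] add [ioole] -> 9 lines: bjbj ioole plmd ukf eclol gbgr aoce jzlwu hfr

Answer: bjbj
ioole
plmd
ukf
eclol
gbgr
aoce
jzlwu
hfr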